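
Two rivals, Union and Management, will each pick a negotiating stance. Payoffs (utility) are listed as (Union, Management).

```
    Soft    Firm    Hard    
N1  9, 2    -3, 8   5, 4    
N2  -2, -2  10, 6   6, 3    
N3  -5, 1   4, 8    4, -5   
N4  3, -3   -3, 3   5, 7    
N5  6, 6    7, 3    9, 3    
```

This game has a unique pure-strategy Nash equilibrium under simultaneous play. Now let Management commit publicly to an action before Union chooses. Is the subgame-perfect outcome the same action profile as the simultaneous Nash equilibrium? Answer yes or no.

yes

Backward induction with Management moving first.
- Soft → Union plays N1 (best of 9, -2, -5, 3, 6); Management gets 2.
- Firm → Union plays N2 (best of -3, 10, 4, -3, 7); Management gets 6.
- Hard → Union plays N5 (best of 5, 6, 4, 5, 9); Management gets 3.
Maximizing over 2, 6, 3, Management chooses Firm. Subgame-perfect outcome: (N2, Firm) with payoffs (10, 6).
Now find the simultaneous Nash equilibrium.
Union's best replies: Soft→N1; Firm→N2; Hard→N5.
Management's best replies: N1→Firm; N2→Firm; N3→Firm; N4→Hard; N5→Soft.
Only (N2, Firm) has each player best-responding; Nash payoffs (10, 6).
Sequential outcome (N2, Firm) coincides with the Nash profile (N2, Firm).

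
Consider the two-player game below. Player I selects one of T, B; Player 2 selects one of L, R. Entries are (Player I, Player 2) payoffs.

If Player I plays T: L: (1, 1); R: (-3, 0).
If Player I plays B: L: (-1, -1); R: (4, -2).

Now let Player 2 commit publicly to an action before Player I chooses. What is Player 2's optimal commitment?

L

Work backward from Player I's decision.
- L: BR = T, leader payoff 1.
- R: BR = B, leader payoff -2.
Among 1, -2, the best is 1 at L. Subgame-perfect outcome: (T, L) with payoffs (1, 1).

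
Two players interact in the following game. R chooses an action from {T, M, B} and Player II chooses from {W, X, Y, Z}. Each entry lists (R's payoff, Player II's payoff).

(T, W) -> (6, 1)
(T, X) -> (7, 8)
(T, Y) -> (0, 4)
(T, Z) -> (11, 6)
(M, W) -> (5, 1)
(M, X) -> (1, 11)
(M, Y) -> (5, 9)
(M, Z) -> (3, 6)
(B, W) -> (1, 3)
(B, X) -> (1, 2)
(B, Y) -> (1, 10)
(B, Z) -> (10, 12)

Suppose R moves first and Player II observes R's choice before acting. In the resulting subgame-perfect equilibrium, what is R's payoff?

Solve by backward induction (R leads).
- T: Player II compares 1, 8, 4, 6 and picks X; R would get 7.
- M: Player II compares 1, 11, 9, 6 and picks X; R would get 1.
- B: Player II compares 3, 2, 10, 12 and picks Z; R would get 10.
R's induced payoffs are 7, 1, 10, so R commits to B. Subgame-perfect outcome: (B, Z) with payoffs (10, 12).

10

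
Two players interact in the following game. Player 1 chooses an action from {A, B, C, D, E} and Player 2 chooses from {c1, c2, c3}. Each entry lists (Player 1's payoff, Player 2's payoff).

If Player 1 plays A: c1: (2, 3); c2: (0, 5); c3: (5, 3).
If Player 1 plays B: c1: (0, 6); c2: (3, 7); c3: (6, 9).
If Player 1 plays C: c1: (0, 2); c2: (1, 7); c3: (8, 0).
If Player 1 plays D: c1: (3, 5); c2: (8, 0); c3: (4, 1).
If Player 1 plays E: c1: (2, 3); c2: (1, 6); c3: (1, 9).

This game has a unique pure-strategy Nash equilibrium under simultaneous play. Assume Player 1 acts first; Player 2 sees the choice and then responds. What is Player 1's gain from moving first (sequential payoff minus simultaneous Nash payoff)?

Backward induction with Player 1 moving first.
- A: Player 2 compares 3, 5, 3 and picks c2; Player 1 would get 0.
- B: Player 2 compares 6, 7, 9 and picks c3; Player 1 would get 6.
- C: Player 2 compares 2, 7, 0 and picks c2; Player 1 would get 1.
- D: Player 2 compares 5, 0, 1 and picks c1; Player 1 would get 3.
- E: Player 2 compares 3, 6, 9 and picks c3; Player 1 would get 1.
Player 1's induced payoffs are 0, 6, 1, 3, 1, so Player 1 commits to B. Subgame-perfect outcome: (B, c3) with payoffs (6, 9).
Under simultaneous play:
Player 1's best replies: c1→D; c2→D; c3→C.
Player 2's best replies: A→c2; B→c3; C→c2; D→c1; E→c3.
Only (D, c1) has each player best-responding; Nash payoffs (3, 5).
Player 1's commitment gain: 6 − 3 = 3.

3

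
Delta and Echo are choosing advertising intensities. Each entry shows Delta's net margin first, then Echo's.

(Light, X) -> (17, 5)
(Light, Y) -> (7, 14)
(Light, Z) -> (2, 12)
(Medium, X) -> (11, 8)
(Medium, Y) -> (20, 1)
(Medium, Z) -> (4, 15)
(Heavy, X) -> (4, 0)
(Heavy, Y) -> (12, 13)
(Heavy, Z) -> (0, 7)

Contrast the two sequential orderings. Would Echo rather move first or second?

If Delta leads: Echo's best replies are Light→Y, Medium→Z, Heavy→Y; Delta's induced payoffs 7, 4, 12; outcome (Heavy, Y), payoffs (12, 13).
If Echo leads: Delta's best replies are X→Light, Y→Medium, Z→Medium; Echo's induced payoffs 5, 1, 15; outcome (Medium, Z), payoffs (4, 15).
Echo gets 15 moving first and 13 moving second, so Echo prefers to move first.

first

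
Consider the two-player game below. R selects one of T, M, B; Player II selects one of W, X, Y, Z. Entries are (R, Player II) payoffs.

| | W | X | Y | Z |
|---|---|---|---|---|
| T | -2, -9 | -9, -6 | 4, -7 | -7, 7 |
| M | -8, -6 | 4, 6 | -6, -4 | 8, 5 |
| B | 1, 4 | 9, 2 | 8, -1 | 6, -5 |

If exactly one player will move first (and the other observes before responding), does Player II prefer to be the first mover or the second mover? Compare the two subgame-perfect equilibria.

If R leads: Player II's best replies are T→Z, M→X, B→W; R's induced payoffs -7, 4, 1; outcome (M, X), payoffs (4, 6).
If Player II leads: R's best replies are W→B, X→B, Y→B, Z→M; Player II's induced payoffs 4, 2, -1, 5; outcome (M, Z), payoffs (8, 5).
Player II gets 5 moving first and 6 moving second, so Player II prefers to move second.

second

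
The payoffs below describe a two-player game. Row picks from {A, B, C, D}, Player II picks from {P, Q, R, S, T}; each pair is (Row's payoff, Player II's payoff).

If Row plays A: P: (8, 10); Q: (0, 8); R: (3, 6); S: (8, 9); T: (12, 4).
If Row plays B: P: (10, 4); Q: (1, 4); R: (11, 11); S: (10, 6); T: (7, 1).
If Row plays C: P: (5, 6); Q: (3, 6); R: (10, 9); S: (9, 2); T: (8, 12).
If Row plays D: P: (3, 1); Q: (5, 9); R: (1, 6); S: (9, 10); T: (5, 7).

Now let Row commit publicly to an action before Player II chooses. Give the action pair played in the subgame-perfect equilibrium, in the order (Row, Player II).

Solve by backward induction (Row leads).
- A: Player II compares 10, 8, 6, 9, 4 and picks P; Row would get 8.
- B: Player II compares 4, 4, 11, 6, 1 and picks R; Row would get 11.
- C: Player II compares 6, 6, 9, 2, 12 and picks T; Row would get 8.
- D: Player II compares 1, 9, 6, 10, 7 and picks S; Row would get 9.
Maximizing over 8, 11, 8, 9, Row chooses B. Subgame-perfect outcome: (B, R) with payoffs (11, 11).

(B, R)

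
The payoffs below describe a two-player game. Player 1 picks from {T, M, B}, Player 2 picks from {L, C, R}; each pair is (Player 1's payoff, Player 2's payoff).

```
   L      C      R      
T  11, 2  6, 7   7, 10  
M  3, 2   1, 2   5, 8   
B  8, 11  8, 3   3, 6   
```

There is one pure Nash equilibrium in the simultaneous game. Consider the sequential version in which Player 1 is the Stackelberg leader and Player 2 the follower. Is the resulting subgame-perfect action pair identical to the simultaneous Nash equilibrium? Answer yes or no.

no

Player 2 best-responds to each possible Player 1 move:
- T: Player 2 compares 2, 7, 10 and picks R; Player 1 would get 7.
- M: Player 2 compares 2, 2, 8 and picks R; Player 1 would get 5.
- B: Player 2 compares 11, 3, 6 and picks L; Player 1 would get 8.
Among 7, 5, 8, the best is 8 at B. Subgame-perfect outcome: (B, L) with payoffs (8, 11).
Now find the simultaneous Nash equilibrium.
Player 1's best replies: L→T; C→B; R→T.
Player 2's best replies: T→R; M→R; B→L.
Only (T, R) has each player best-responding; Nash payoffs (7, 10).
Sequential outcome (B, L) differs from the Nash profile (T, R).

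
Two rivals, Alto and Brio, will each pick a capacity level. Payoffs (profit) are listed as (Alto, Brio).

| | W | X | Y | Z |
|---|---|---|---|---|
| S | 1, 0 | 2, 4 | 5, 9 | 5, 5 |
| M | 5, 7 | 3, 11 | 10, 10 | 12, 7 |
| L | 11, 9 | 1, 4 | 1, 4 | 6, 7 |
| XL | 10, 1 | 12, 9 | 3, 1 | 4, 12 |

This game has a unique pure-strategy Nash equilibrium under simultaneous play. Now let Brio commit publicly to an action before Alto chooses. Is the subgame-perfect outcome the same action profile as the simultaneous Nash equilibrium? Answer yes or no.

Alto best-responds to each possible Brio move:
- W → Alto plays L (best of 1, 5, 11, 10); Brio gets 9.
- X → Alto plays XL (best of 2, 3, 1, 12); Brio gets 9.
- Y → Alto plays M (best of 5, 10, 1, 3); Brio gets 10.
- Z → Alto plays M (best of 5, 12, 6, 4); Brio gets 7.
Maximizing over 9, 9, 10, 7, Brio chooses Y. Subgame-perfect outcome: (M, Y) with payoffs (10, 10).
Under simultaneous play:
Alto's best replies: W→L; X→XL; Y→M; Z→M.
Brio's best replies: S→Y; M→X; L→W; XL→Z.
The unique mutual best reply is (L, W), giving (11, 9).
Sequential outcome (M, Y) differs from the Nash profile (L, W).

no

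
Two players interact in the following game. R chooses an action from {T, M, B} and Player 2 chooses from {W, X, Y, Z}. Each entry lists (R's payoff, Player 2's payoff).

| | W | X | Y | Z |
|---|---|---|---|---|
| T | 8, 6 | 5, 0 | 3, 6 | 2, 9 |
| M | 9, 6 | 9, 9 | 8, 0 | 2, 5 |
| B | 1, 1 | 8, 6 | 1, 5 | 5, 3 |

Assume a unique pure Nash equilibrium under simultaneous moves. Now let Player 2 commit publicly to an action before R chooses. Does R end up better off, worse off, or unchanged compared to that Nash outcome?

Solve by backward induction (Player 2 leads).
- W: R compares 8, 9, 1 and picks M; Player 2 would get 6.
- X: R compares 5, 9, 8 and picks M; Player 2 would get 9.
- Y: R compares 3, 8, 1 and picks M; Player 2 would get 0.
- Z: R compares 2, 2, 5 and picks B; Player 2 would get 3.
Among 6, 9, 0, 3, the best is 9 at X. Subgame-perfect outcome: (M, X) with payoffs (9, 9).
For the simultaneous game, intersect best replies.
R's best replies: W→M; X→M; Y→M; Z→B.
Player 2's best replies: T→Z; M→X; B→X.
Only (M, X) has each player best-responding; Nash payoffs (9, 9).
R earns 9 sequentially versus 9 at the Nash outcome: unchanged.

unchanged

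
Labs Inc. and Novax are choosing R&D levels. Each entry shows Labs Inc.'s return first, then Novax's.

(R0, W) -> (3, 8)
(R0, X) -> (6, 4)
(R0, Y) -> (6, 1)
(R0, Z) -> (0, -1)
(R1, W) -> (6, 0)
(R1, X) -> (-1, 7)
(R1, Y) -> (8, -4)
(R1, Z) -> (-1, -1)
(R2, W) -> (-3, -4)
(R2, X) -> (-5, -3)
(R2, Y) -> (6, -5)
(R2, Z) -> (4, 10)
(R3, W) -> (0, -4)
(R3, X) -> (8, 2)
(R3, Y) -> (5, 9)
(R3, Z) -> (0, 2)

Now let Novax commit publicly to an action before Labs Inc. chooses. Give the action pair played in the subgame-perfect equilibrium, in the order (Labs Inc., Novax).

(R2, Z)

Solve by backward induction (Novax leads).
- W: Labs Inc. compares 3, 6, -3, 0 and picks R1; Novax would get 0.
- X: Labs Inc. compares 6, -1, -5, 8 and picks R3; Novax would get 2.
- Y: Labs Inc. compares 6, 8, 6, 5 and picks R1; Novax would get -4.
- Z: Labs Inc. compares 0, -1, 4, 0 and picks R2; Novax would get 10.
Novax's induced payoffs are 0, 2, -4, 10, so Novax commits to Z. Subgame-perfect outcome: (R2, Z) with payoffs (4, 10).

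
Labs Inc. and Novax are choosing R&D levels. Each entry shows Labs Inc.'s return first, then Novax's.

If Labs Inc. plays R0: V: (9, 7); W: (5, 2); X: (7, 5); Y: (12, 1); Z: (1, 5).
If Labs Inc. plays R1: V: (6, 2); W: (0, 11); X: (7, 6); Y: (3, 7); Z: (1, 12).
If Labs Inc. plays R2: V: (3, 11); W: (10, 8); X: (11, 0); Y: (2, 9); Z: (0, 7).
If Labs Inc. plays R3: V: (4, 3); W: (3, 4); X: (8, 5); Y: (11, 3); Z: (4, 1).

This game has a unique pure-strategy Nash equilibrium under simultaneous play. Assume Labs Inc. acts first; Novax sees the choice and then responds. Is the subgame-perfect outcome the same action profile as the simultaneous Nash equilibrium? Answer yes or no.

yes

Work backward from Novax's decision.
- R0: BR = V, leader payoff 9.
- R1: BR = Z, leader payoff 1.
- R2: BR = V, leader payoff 3.
- R3: BR = X, leader payoff 8.
Maximizing over 9, 1, 3, 8, Labs Inc. chooses R0. Subgame-perfect outcome: (R0, V) with payoffs (9, 7).
Under simultaneous play:
Labs Inc.'s best replies: V→R0; W→R2; X→R2; Y→R0; Z→R3.
Novax's best replies: R0→V; R1→Z; R2→V; R3→X.
Only (R0, V) has each player best-responding; Nash payoffs (9, 7).
Sequential outcome (R0, V) coincides with the Nash profile (R0, V).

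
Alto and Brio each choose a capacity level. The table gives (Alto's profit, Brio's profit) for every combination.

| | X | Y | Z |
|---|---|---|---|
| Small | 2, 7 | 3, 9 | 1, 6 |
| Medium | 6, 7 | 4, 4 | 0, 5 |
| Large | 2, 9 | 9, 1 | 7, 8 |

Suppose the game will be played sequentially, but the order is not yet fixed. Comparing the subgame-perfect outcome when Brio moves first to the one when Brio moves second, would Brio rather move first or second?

first

If Alto leads: Brio's best replies are Small→Y, Medium→X, Large→X; Alto's induced payoffs 3, 6, 2; outcome (Medium, X), payoffs (6, 7).
If Brio leads: Alto's best replies are X→Medium, Y→Large, Z→Large; Brio's induced payoffs 7, 1, 8; outcome (Large, Z), payoffs (7, 8).
Brio gets 8 moving first and 7 moving second, so Brio prefers to move first.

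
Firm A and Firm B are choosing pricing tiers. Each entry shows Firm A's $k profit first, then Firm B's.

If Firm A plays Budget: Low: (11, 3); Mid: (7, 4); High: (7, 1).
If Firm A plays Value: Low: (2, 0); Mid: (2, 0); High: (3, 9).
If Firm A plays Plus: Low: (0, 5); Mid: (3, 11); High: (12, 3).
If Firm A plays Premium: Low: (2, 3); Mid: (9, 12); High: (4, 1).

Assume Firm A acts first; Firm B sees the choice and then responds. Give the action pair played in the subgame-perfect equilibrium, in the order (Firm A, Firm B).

Backward induction with Firm A moving first.
- Budget: BR = Mid, leader payoff 7.
- Value: BR = High, leader payoff 3.
- Plus: BR = Mid, leader payoff 3.
- Premium: BR = Mid, leader payoff 9.
Firm A's induced payoffs are 7, 3, 3, 9, so Firm A commits to Premium. Subgame-perfect outcome: (Premium, Mid) with payoffs (9, 12).

(Premium, Mid)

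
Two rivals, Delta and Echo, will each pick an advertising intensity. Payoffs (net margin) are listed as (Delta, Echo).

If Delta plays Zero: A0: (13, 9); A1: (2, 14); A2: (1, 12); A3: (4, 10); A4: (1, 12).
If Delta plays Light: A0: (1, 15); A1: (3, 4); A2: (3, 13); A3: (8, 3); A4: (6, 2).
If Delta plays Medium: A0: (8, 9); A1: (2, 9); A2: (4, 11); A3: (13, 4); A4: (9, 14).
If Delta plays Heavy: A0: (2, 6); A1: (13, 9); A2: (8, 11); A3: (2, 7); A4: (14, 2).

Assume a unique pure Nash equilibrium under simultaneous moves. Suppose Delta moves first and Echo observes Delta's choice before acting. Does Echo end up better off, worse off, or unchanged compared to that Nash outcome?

Backward induction with Delta moving first.
- Zero → Echo plays A1 (best of 9, 14, 12, 10, 12); Delta gets 2.
- Light → Echo plays A0 (best of 15, 4, 13, 3, 2); Delta gets 1.
- Medium → Echo plays A4 (best of 9, 9, 11, 4, 14); Delta gets 9.
- Heavy → Echo plays A2 (best of 6, 9, 11, 7, 2); Delta gets 8.
Among 2, 1, 9, 8, the best is 9 at Medium. Subgame-perfect outcome: (Medium, A4) with payoffs (9, 14).
For the simultaneous game, intersect best replies.
Delta's best replies: A0→Zero; A1→Heavy; A2→Heavy; A3→Medium; A4→Heavy.
Echo's best replies: Zero→A1; Light→A0; Medium→A4; Heavy→A2.
Only (Heavy, A2) has each player best-responding; Nash payoffs (8, 11).
Echo earns 14 sequentially versus 11 at the Nash outcome: better off.

better off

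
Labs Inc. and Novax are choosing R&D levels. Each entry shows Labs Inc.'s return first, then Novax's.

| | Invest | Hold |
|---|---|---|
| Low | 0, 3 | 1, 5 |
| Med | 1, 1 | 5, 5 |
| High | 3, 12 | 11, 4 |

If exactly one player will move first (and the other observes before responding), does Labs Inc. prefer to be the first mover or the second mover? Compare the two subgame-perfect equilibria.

If Labs Inc. leads: Novax's best replies are Low→Hold, Med→Hold, High→Invest; Labs Inc.'s induced payoffs 1, 5, 3; outcome (Med, Hold), payoffs (5, 5).
If Novax leads: Labs Inc.'s best replies are Invest→High, Hold→High; Novax's induced payoffs 12, 4; outcome (High, Invest), payoffs (3, 12).
Labs Inc. gets 5 moving first and 3 moving second, so Labs Inc. prefers to move first.

first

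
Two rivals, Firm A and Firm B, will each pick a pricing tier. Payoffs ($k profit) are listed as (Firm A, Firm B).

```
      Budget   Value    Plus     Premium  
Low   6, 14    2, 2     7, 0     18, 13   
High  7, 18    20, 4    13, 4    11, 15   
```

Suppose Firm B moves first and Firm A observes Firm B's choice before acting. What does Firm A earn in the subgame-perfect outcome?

Solve by backward induction (Firm B leads).
- Budget → Firm A plays High (best of 6, 7); Firm B gets 18.
- Value → Firm A plays High (best of 2, 20); Firm B gets 4.
- Plus → Firm A plays High (best of 7, 13); Firm B gets 4.
- Premium → Firm A plays Low (best of 18, 11); Firm B gets 13.
Among 18, 4, 4, 13, the best is 18 at Budget. Subgame-perfect outcome: (High, Budget) with payoffs (7, 18).

7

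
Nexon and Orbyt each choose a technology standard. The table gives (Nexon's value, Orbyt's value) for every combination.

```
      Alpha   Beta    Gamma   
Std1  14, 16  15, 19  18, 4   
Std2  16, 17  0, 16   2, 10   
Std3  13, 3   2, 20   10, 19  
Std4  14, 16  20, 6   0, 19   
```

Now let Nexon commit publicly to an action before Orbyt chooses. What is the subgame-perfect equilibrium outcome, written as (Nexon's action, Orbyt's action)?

Work backward from Orbyt's decision.
- Std1 → Orbyt plays Beta (best of 16, 19, 4); Nexon gets 15.
- Std2 → Orbyt plays Alpha (best of 17, 16, 10); Nexon gets 16.
- Std3 → Orbyt plays Beta (best of 3, 20, 19); Nexon gets 2.
- Std4 → Orbyt plays Gamma (best of 16, 6, 19); Nexon gets 0.
Maximizing over 15, 16, 2, 0, Nexon chooses Std2. Subgame-perfect outcome: (Std2, Alpha) with payoffs (16, 17).

(Std2, Alpha)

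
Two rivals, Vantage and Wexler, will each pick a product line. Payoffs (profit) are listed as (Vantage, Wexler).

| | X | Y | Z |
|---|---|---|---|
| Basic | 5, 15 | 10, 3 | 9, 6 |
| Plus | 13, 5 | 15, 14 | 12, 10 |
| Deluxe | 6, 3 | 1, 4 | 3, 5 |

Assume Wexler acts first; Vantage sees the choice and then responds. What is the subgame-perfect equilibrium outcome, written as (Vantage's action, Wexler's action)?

(Plus, Y)

Vantage best-responds to each possible Wexler move:
- X: Vantage compares 5, 13, 6 and picks Plus; Wexler would get 5.
- Y: Vantage compares 10, 15, 1 and picks Plus; Wexler would get 14.
- Z: Vantage compares 9, 12, 3 and picks Plus; Wexler would get 10.
Maximizing over 5, 14, 10, Wexler chooses Y. Subgame-perfect outcome: (Plus, Y) with payoffs (15, 14).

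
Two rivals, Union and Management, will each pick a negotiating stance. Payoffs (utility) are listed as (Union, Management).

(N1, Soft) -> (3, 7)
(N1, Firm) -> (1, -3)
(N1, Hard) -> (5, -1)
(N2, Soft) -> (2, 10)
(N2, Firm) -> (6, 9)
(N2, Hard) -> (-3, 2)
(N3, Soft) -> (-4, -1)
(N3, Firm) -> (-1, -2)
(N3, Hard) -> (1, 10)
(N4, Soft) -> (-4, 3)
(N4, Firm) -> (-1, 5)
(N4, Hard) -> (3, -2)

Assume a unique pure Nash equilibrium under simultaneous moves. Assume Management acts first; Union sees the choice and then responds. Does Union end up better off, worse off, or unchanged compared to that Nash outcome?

Backward induction with Management moving first.
- Soft → Union plays N1 (best of 3, 2, -4, -4); Management gets 7.
- Firm → Union plays N2 (best of 1, 6, -1, -1); Management gets 9.
- Hard → Union plays N1 (best of 5, -3, 1, 3); Management gets -1.
Maximizing over 7, 9, -1, Management chooses Firm. Subgame-perfect outcome: (N2, Firm) with payoffs (6, 9).
For the simultaneous game, intersect best replies.
Union's best replies: Soft→N1; Firm→N2; Hard→N1.
Management's best replies: N1→Soft; N2→Soft; N3→Hard; N4→Firm.
Only (N1, Soft) has each player best-responding; Nash payoffs (3, 7).
Union earns 6 sequentially versus 3 at the Nash outcome: better off.

better off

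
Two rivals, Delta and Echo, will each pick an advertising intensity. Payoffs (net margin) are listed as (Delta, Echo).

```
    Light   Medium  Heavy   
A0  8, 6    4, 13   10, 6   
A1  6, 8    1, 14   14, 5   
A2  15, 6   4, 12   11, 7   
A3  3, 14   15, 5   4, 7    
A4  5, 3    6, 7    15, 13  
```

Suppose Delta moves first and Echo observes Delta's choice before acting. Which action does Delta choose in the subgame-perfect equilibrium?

Echo best-responds to each possible Delta move:
- A0: Echo compares 6, 13, 6 and picks Medium; Delta would get 4.
- A1: Echo compares 8, 14, 5 and picks Medium; Delta would get 1.
- A2: Echo compares 6, 12, 7 and picks Medium; Delta would get 4.
- A3: Echo compares 14, 5, 7 and picks Light; Delta would get 3.
- A4: Echo compares 3, 7, 13 and picks Heavy; Delta would get 15.
Maximizing over 4, 1, 4, 3, 15, Delta chooses A4. Subgame-perfect outcome: (A4, Heavy) with payoffs (15, 13).

A4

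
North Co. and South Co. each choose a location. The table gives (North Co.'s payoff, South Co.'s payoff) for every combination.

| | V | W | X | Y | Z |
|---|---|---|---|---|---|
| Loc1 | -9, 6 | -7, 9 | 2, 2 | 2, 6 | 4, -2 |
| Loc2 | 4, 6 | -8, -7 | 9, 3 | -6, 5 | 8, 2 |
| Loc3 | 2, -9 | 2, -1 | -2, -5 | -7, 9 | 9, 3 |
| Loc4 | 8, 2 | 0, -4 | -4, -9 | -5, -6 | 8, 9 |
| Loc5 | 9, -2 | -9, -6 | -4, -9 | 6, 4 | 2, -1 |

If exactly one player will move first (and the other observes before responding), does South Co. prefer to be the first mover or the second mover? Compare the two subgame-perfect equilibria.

second

If North Co. leads: South Co.'s best replies are Loc1→W, Loc2→V, Loc3→Y, Loc4→Z, Loc5→Y; North Co.'s induced payoffs -7, 4, -7, 8, 6; outcome (Loc4, Z), payoffs (8, 9).
If South Co. leads: North Co.'s best replies are V→Loc5, W→Loc3, X→Loc2, Y→Loc5, Z→Loc3; South Co.'s induced payoffs -2, -1, 3, 4, 3; outcome (Loc5, Y), payoffs (6, 4).
South Co. gets 4 moving first and 9 moving second, so South Co. prefers to move second.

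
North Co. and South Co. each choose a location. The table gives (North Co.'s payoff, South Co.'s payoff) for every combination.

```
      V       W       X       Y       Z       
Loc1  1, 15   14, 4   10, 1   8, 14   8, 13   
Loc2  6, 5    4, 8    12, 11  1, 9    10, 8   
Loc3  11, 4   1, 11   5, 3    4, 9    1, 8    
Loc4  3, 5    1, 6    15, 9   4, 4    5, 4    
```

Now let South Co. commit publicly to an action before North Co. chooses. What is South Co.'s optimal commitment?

Solve by backward induction (South Co. leads).
- V → North Co. plays Loc3 (best of 1, 6, 11, 3); South Co. gets 4.
- W → North Co. plays Loc1 (best of 14, 4, 1, 1); South Co. gets 4.
- X → North Co. plays Loc4 (best of 10, 12, 5, 15); South Co. gets 9.
- Y → North Co. plays Loc1 (best of 8, 1, 4, 4); South Co. gets 14.
- Z → North Co. plays Loc2 (best of 8, 10, 1, 5); South Co. gets 8.
Maximizing over 4, 4, 9, 14, 8, South Co. chooses Y. Subgame-perfect outcome: (Loc1, Y) with payoffs (8, 14).

Y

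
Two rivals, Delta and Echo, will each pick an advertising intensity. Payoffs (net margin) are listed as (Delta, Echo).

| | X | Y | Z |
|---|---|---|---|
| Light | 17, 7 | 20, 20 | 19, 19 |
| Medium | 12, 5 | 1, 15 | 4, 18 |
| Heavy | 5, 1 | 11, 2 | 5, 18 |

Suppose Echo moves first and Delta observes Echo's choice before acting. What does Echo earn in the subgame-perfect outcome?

20

Solve by backward induction (Echo leads).
- X: Delta compares 17, 12, 5 and picks Light; Echo would get 7.
- Y: Delta compares 20, 1, 11 and picks Light; Echo would get 20.
- Z: Delta compares 19, 4, 5 and picks Light; Echo would get 19.
Maximizing over 7, 20, 19, Echo chooses Y. Subgame-perfect outcome: (Light, Y) with payoffs (20, 20).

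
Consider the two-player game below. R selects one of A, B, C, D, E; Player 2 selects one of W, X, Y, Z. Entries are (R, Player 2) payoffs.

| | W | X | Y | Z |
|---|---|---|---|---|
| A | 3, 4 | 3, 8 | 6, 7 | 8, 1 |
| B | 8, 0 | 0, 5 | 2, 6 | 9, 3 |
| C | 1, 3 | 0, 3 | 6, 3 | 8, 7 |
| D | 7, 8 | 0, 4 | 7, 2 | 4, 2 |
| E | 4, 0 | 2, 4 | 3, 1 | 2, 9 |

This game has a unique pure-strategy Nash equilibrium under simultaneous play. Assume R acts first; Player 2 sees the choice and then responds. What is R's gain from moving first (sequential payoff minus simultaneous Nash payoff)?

5

Solve by backward induction (R leads).
- A: Player 2 compares 4, 8, 7, 1 and picks X; R would get 3.
- B: Player 2 compares 0, 5, 6, 3 and picks Y; R would get 2.
- C: Player 2 compares 3, 3, 3, 7 and picks Z; R would get 8.
- D: Player 2 compares 8, 4, 2, 2 and picks W; R would get 7.
- E: Player 2 compares 0, 4, 1, 9 and picks Z; R would get 2.
Among 3, 2, 8, 7, 2, the best is 8 at C. Subgame-perfect outcome: (C, Z) with payoffs (8, 7).
Now find the simultaneous Nash equilibrium.
R's best replies: W→B; X→A; Y→D; Z→B.
Player 2's best replies: A→X; B→Y; C→Z; D→W; E→Z.
Only (A, X) has each player best-responding; Nash payoffs (3, 8).
R's commitment gain: 8 − 3 = 5.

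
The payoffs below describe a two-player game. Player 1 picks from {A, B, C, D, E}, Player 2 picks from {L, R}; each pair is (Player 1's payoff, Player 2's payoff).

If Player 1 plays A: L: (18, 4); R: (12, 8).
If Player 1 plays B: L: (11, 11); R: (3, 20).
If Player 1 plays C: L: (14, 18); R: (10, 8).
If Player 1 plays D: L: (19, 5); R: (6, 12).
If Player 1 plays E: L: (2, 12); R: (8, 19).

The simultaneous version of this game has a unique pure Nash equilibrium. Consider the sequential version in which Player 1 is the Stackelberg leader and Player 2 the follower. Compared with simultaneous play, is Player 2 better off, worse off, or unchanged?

better off

Work backward from Player 2's decision.
- A: BR = R, leader payoff 12.
- B: BR = R, leader payoff 3.
- C: BR = L, leader payoff 14.
- D: BR = R, leader payoff 6.
- E: BR = R, leader payoff 8.
Maximizing over 12, 3, 14, 6, 8, Player 1 chooses C. Subgame-perfect outcome: (C, L) with payoffs (14, 18).
Under simultaneous play:
Player 1's best replies: L→D; R→A.
Player 2's best replies: A→R; B→R; C→L; D→R; E→R.
Only (A, R) has each player best-responding; Nash payoffs (12, 8).
Player 2 earns 18 sequentially versus 8 at the Nash outcome: better off.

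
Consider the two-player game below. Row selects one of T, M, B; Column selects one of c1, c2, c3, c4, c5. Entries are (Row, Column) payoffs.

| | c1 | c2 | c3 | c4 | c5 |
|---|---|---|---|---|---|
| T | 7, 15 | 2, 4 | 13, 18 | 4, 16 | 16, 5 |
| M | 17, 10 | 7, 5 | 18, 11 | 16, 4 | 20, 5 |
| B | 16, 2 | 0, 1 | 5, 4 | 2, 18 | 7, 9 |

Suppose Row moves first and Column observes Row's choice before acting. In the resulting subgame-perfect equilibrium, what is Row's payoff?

18

Column best-responds to each possible Row move:
- T: Column compares 15, 4, 18, 16, 5 and picks c3; Row would get 13.
- M: Column compares 10, 5, 11, 4, 5 and picks c3; Row would get 18.
- B: Column compares 2, 1, 4, 18, 9 and picks c4; Row would get 2.
Row's induced payoffs are 13, 18, 2, so Row commits to M. Subgame-perfect outcome: (M, c3) with payoffs (18, 11).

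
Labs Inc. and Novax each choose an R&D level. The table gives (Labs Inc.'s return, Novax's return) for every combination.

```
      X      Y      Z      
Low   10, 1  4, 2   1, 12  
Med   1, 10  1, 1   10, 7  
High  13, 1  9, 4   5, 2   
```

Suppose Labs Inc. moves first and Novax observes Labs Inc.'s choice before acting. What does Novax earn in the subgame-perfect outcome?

Backward induction with Labs Inc. moving first.
- Low: Novax compares 1, 2, 12 and picks Z; Labs Inc. would get 1.
- Med: Novax compares 10, 1, 7 and picks X; Labs Inc. would get 1.
- High: Novax compares 1, 4, 2 and picks Y; Labs Inc. would get 9.
Maximizing over 1, 1, 9, Labs Inc. chooses High. Subgame-perfect outcome: (High, Y) with payoffs (9, 4).

4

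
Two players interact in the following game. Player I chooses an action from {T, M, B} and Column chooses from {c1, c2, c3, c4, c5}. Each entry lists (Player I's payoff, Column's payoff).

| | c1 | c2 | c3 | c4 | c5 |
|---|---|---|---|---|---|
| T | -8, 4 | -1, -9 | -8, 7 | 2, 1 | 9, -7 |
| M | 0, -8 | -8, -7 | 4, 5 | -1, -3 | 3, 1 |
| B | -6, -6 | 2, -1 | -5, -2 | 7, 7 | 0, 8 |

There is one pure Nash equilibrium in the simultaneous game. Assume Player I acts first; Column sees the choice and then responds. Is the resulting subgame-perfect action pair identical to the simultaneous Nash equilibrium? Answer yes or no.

yes

Work backward from Column's decision.
- T: BR = c3, leader payoff -8.
- M: BR = c3, leader payoff 4.
- B: BR = c5, leader payoff 0.
Maximizing over -8, 4, 0, Player I chooses M. Subgame-perfect outcome: (M, c3) with payoffs (4, 5).
Now find the simultaneous Nash equilibrium.
Player I's best replies: c1→M; c2→B; c3→M; c4→B; c5→T.
Column's best replies: T→c3; M→c3; B→c5.
The unique mutual best reply is (M, c3), giving (4, 5).
Sequential outcome (M, c3) coincides with the Nash profile (M, c3).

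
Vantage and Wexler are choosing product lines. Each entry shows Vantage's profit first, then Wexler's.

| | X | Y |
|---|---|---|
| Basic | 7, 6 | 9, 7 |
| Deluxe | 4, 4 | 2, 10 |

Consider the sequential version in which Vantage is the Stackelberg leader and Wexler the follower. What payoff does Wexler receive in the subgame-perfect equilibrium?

Solve by backward induction (Vantage leads).
- Basic: Wexler compares 6, 7 and picks Y; Vantage would get 9.
- Deluxe: Wexler compares 4, 10 and picks Y; Vantage would get 2.
Vantage's induced payoffs are 9, 2, so Vantage commits to Basic. Subgame-perfect outcome: (Basic, Y) with payoffs (9, 7).

7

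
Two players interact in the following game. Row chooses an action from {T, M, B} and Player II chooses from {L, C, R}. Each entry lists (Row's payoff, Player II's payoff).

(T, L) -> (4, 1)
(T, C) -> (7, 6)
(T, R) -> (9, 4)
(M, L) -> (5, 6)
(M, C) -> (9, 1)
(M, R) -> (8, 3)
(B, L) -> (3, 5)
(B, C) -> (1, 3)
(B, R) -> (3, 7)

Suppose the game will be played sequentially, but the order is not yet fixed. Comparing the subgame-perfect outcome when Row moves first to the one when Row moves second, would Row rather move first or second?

first

If Row leads: Player II's best replies are T→C, M→L, B→R; Row's induced payoffs 7, 5, 3; outcome (T, C), payoffs (7, 6).
If Player II leads: Row's best replies are L→M, C→M, R→T; Player II's induced payoffs 6, 1, 4; outcome (M, L), payoffs (5, 6).
Row gets 7 moving first and 5 moving second, so Row prefers to move first.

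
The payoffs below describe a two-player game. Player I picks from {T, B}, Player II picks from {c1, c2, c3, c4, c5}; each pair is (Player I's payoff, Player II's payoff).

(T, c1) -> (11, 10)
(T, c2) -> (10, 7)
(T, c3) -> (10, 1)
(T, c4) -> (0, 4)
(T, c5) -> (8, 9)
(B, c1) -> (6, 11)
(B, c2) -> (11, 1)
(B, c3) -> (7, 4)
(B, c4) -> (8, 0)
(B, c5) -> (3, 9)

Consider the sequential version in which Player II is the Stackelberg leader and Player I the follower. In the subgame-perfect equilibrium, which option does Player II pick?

c1

Backward induction with Player II moving first.
- c1: Player I compares 11, 6 and picks T; Player II would get 10.
- c2: Player I compares 10, 11 and picks B; Player II would get 1.
- c3: Player I compares 10, 7 and picks T; Player II would get 1.
- c4: Player I compares 0, 8 and picks B; Player II would get 0.
- c5: Player I compares 8, 3 and picks T; Player II would get 9.
Among 10, 1, 1, 0, 9, the best is 10 at c1. Subgame-perfect outcome: (T, c1) with payoffs (11, 10).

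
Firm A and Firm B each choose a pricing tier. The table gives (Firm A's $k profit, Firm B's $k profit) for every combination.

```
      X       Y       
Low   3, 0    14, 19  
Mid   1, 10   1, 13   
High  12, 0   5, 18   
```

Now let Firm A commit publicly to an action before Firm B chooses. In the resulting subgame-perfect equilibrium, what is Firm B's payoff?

Backward induction with Firm A moving first.
- Low: Firm B compares 0, 19 and picks Y; Firm A would get 14.
- Mid: Firm B compares 10, 13 and picks Y; Firm A would get 1.
- High: Firm B compares 0, 18 and picks Y; Firm A would get 5.
Among 14, 1, 5, the best is 14 at Low. Subgame-perfect outcome: (Low, Y) with payoffs (14, 19).

19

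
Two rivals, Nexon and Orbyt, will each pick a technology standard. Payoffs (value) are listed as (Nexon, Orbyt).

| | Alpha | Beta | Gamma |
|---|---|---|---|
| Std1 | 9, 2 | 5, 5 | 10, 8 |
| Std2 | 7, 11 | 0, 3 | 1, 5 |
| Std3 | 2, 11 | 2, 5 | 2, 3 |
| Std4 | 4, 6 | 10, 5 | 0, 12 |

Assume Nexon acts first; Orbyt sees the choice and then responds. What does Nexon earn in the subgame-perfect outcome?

10

Backward induction with Nexon moving first.
- Std1 → Orbyt plays Gamma (best of 2, 5, 8); Nexon gets 10.
- Std2 → Orbyt plays Alpha (best of 11, 3, 5); Nexon gets 7.
- Std3 → Orbyt plays Alpha (best of 11, 5, 3); Nexon gets 2.
- Std4 → Orbyt plays Gamma (best of 6, 5, 12); Nexon gets 0.
Nexon's induced payoffs are 10, 7, 2, 0, so Nexon commits to Std1. Subgame-perfect outcome: (Std1, Gamma) with payoffs (10, 8).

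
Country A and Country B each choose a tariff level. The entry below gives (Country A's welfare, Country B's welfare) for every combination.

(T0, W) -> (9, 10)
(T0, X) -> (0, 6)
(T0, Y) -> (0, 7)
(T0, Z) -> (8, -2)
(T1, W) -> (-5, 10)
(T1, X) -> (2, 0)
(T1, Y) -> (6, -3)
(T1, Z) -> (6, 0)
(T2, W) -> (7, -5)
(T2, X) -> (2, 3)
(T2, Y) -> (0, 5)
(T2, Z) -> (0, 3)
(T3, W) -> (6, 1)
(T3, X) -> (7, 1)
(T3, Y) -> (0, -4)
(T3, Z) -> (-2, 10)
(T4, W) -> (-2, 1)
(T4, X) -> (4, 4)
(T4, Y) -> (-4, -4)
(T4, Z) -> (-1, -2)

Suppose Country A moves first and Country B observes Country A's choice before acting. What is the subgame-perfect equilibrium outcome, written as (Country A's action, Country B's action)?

Country B best-responds to each possible Country A move:
- T0: BR = W, leader payoff 9.
- T1: BR = W, leader payoff -5.
- T2: BR = Y, leader payoff 0.
- T3: BR = Z, leader payoff -2.
- T4: BR = X, leader payoff 4.
Maximizing over 9, -5, 0, -2, 4, Country A chooses T0. Subgame-perfect outcome: (T0, W) with payoffs (9, 10).

(T0, W)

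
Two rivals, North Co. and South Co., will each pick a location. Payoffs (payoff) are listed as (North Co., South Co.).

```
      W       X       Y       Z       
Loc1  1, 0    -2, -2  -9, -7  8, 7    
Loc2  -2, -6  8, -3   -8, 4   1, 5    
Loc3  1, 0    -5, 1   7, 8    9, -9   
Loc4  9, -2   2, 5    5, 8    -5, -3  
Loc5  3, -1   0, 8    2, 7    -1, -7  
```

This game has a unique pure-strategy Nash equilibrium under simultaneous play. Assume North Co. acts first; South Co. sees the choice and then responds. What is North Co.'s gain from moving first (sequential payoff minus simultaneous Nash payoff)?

1

Backward induction with North Co. moving first.
- Loc1: BR = Z, leader payoff 8.
- Loc2: BR = Z, leader payoff 1.
- Loc3: BR = Y, leader payoff 7.
- Loc4: BR = Y, leader payoff 5.
- Loc5: BR = X, leader payoff 0.
North Co.'s induced payoffs are 8, 1, 7, 5, 0, so North Co. commits to Loc1. Subgame-perfect outcome: (Loc1, Z) with payoffs (8, 7).
Now find the simultaneous Nash equilibrium.
North Co.'s best replies: W→Loc4; X→Loc2; Y→Loc3; Z→Loc3.
South Co.'s best replies: Loc1→Z; Loc2→Z; Loc3→Y; Loc4→Y; Loc5→X.
Only (Loc3, Y) has each player best-responding; Nash payoffs (7, 8).
North Co.'s commitment gain: 8 − 7 = 1.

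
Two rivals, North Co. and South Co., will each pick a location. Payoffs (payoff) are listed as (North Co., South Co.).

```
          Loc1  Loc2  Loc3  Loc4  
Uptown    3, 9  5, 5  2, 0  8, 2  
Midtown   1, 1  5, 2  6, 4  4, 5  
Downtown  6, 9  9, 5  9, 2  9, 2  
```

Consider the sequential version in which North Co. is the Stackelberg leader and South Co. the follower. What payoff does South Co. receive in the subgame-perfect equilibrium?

Backward induction with North Co. moving first.
- Uptown: BR = Loc1, leader payoff 3.
- Midtown: BR = Loc4, leader payoff 4.
- Downtown: BR = Loc1, leader payoff 6.
Maximizing over 3, 4, 6, North Co. chooses Downtown. Subgame-perfect outcome: (Downtown, Loc1) with payoffs (6, 9).

9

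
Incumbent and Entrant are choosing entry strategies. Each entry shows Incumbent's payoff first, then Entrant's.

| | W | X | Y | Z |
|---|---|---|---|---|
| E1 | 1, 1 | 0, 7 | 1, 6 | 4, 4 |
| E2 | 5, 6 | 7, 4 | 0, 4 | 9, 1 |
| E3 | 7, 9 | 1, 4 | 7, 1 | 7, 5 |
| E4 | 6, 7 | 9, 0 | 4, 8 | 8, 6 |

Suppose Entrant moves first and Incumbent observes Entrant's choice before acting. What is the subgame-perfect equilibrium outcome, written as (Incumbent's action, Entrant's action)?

(E3, W)

Solve by backward induction (Entrant leads).
- W: Incumbent compares 1, 5, 7, 6 and picks E3; Entrant would get 9.
- X: Incumbent compares 0, 7, 1, 9 and picks E4; Entrant would get 0.
- Y: Incumbent compares 1, 0, 7, 4 and picks E3; Entrant would get 1.
- Z: Incumbent compares 4, 9, 7, 8 and picks E2; Entrant would get 1.
Among 9, 0, 1, 1, the best is 9 at W. Subgame-perfect outcome: (E3, W) with payoffs (7, 9).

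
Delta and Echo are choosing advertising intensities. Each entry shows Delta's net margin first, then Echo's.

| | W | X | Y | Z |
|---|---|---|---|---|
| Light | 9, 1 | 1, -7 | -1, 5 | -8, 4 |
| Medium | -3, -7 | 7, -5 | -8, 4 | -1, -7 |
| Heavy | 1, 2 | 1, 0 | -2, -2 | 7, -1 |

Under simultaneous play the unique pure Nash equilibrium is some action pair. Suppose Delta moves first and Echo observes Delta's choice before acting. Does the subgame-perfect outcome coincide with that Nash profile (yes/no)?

no

Work backward from Echo's decision.
- Light: Echo compares 1, -7, 5, 4 and picks Y; Delta would get -1.
- Medium: Echo compares -7, -5, 4, -7 and picks Y; Delta would get -8.
- Heavy: Echo compares 2, 0, -2, -1 and picks W; Delta would get 1.
Among -1, -8, 1, the best is 1 at Heavy. Subgame-perfect outcome: (Heavy, W) with payoffs (1, 2).
Under simultaneous play:
Delta's best replies: W→Light; X→Medium; Y→Light; Z→Heavy.
Echo's best replies: Light→Y; Medium→Y; Heavy→W.
Only (Light, Y) has each player best-responding; Nash payoffs (-1, 5).
Sequential outcome (Heavy, W) differs from the Nash profile (Light, Y).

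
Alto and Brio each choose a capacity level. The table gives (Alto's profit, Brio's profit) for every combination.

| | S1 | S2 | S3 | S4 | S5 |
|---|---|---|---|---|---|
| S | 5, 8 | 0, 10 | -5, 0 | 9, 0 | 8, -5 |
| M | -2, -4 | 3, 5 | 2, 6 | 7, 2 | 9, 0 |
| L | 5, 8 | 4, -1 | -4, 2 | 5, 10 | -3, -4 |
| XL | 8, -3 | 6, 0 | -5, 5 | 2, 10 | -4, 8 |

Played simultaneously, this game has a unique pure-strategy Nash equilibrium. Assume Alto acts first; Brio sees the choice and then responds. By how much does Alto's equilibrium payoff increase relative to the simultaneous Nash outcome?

Backward induction with Alto moving first.
- S: Brio compares 8, 10, 0, 0, -5 and picks S2; Alto would get 0.
- M: Brio compares -4, 5, 6, 2, 0 and picks S3; Alto would get 2.
- L: Brio compares 8, -1, 2, 10, -4 and picks S4; Alto would get 5.
- XL: Brio compares -3, 0, 5, 10, 8 and picks S4; Alto would get 2.
Alto's induced payoffs are 0, 2, 5, 2, so Alto commits to L. Subgame-perfect outcome: (L, S4) with payoffs (5, 10).
For the simultaneous game, intersect best replies.
Alto's best replies: S1→XL; S2→XL; S3→M; S4→S; S5→M.
Brio's best replies: S→S2; M→S3; L→S4; XL→S4.
The unique mutual best reply is (M, S3), giving (2, 6).
Alto's commitment gain: 5 − 2 = 3.

3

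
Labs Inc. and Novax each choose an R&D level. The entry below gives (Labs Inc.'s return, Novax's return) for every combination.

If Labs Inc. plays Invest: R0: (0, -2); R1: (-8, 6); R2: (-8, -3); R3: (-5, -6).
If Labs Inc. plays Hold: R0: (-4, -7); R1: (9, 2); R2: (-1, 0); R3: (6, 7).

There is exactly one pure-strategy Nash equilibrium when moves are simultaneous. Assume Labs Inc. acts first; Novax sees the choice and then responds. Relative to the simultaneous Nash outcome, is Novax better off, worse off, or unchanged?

unchanged

Novax best-responds to each possible Labs Inc. move:
- Invest → Novax plays R1 (best of -2, 6, -3, -6); Labs Inc. gets -8.
- Hold → Novax plays R3 (best of -7, 2, 0, 7); Labs Inc. gets 6.
Among -8, 6, the best is 6 at Hold. Subgame-perfect outcome: (Hold, R3) with payoffs (6, 7).
Under simultaneous play:
Labs Inc.'s best replies: R0→Invest; R1→Hold; R2→Hold; R3→Hold.
Novax's best replies: Invest→R1; Hold→R3.
The unique mutual best reply is (Hold, R3), giving (6, 7).
Novax earns 7 sequentially versus 7 at the Nash outcome: unchanged.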